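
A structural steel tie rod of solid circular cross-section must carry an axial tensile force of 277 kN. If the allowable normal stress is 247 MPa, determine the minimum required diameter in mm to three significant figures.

37.8 mm

Required area A ≥ P/σ_allow = 277000/247 = 1121 mm².
For a solid circular section, d ≥ √(4A/π) = 37.79 mm.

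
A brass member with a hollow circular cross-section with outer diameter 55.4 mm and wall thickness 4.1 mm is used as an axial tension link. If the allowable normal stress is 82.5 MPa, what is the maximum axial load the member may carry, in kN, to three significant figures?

54.5 kN

A = 660.8 mm².
P_max = σ_allow · A = 82.5 · 660.8 = 54510 N = 54.51 kN.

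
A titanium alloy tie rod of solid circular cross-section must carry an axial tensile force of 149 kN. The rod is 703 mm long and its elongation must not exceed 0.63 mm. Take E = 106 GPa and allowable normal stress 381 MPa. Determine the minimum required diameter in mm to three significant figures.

44.7 mm

Required area A ≥ P/σ_allow = 149000/381 = 391.1 mm².
For a solid circular section, d ≥ √(4A/π) = 22.31 mm.
Elongation limit: A ≥ PL/(Eδ_allow) = 149000·703/(106000·0.63) = 1569 mm² ⇒ d ≥ 44.69 mm.
The elongation limit governs.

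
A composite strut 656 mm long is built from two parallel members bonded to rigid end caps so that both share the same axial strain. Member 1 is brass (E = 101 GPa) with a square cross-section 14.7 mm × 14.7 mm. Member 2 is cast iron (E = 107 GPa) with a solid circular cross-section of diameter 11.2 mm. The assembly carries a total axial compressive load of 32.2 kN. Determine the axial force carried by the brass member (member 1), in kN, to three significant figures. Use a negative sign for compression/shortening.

-21.7 kN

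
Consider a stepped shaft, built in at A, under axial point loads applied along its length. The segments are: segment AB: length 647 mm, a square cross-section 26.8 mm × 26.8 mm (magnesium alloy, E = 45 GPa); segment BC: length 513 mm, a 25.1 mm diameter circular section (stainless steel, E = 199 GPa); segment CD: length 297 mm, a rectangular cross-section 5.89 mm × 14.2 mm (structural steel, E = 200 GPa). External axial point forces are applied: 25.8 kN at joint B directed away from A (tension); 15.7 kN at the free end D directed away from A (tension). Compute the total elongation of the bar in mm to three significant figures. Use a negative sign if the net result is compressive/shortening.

1.19 mm

Internal axial forces (sectioning from the free end, tension +): N_CD = 15.7 kN, N_BC = 15.7 kN, N_AB = 41.5 kN.
A_AB = 718.2 mm².
A_BC = 494.8 mm².
A_CD = 83.64 mm².
δ_AB = 41500·647/(718.2·45000) = 0.8307 mm
δ_BC = 15700·513/(494.8·199000) = 0.08179 mm
δ_CD = 15700·297/(83.64·200000) = 0.2788 mm
δ = Σδ_i = 1.191 mm.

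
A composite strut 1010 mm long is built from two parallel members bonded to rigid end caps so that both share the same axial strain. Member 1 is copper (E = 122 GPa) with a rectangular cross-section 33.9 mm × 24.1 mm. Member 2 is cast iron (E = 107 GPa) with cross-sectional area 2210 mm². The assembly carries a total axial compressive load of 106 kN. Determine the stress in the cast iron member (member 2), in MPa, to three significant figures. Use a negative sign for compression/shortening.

A_1 = 817 mm².
Equal strain + equilibrium ⇒ each member carries load in proportion to AE: A₁E₁ = 99670000 N, A₂E₂ = 236500000 N, ΣAE = 336100000 N.
σ₂ = P·E₂/ΣAE = -106000·107000/336100000 = -33.74 MPa.

-33.7 MPa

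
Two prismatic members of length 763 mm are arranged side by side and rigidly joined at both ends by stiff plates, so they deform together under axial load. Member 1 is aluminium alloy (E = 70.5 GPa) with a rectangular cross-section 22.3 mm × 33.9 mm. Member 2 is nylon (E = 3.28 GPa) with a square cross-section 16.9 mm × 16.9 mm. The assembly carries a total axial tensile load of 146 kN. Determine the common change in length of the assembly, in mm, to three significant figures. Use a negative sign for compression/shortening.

2.05 mm

A_1 = 756 mm².
A_2 = 285.6 mm².
Equal strain + equilibrium ⇒ each member carries load in proportion to AE: A₁E₁ = 53300000 N, A₂E₂ = 936800 N, ΣAE = 54230000 N.
δ = PL/ΣAE = 146000·763/54230000 = 2.054 mm.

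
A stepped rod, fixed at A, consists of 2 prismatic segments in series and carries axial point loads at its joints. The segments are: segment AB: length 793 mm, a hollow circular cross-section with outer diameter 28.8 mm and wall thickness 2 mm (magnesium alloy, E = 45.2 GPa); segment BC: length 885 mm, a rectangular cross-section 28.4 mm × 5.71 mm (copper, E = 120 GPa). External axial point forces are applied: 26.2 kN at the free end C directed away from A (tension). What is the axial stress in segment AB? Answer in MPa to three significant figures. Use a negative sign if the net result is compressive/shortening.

156 MPa

Internal axial forces (sectioning from the free end, tension +): N_BC = 26.2 kN, N_AB = 26.2 kN.
A_AB = 168.4 mm².
σ_AB = N_AB/A_AB = 26200/168.4 = 155.6 MPa.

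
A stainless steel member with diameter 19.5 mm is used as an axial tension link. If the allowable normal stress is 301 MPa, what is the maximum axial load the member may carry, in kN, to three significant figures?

89.9 kN

A = 298.6 mm².
P_max = σ_allow · A = 301 · 298.6 = 89890 N = 89.89 kN.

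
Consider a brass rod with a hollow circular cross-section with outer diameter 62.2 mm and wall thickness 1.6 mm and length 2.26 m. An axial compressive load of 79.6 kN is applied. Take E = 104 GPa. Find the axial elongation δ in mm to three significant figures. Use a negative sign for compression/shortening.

A = 304.6 mm².
δ_mech = NL/(AE) = -79600·2260/(304.6·104000) = -5.679 mm.

-5.68 mm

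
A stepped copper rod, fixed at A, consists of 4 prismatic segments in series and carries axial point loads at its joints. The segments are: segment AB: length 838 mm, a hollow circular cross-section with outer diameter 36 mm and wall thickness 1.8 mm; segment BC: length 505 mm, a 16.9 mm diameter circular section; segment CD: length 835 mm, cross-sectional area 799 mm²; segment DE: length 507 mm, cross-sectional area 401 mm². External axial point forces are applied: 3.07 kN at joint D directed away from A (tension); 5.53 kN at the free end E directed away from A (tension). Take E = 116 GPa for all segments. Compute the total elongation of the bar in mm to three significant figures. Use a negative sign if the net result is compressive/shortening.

0.626 mm

Internal axial forces (sectioning from the free end, tension +): N_DE = 5.53 kN, N_CD = 8.6 kN, N_BC = 8.6 kN, N_AB = 8.6 kN.
A_AB = 193.4 mm².
A_BC = 224.3 mm².
δ_AB = 8600·838/(193.4·116000) = 0.3212 mm
δ_BC = 8600·505/(224.3·116000) = 0.1669 mm
δ_CD = 8600·835/(799·116000) = 0.07748 mm
δ_DE = 5530·507/(401·116000) = 0.06027 mm
δ = Σδ_i = 0.6259 mm.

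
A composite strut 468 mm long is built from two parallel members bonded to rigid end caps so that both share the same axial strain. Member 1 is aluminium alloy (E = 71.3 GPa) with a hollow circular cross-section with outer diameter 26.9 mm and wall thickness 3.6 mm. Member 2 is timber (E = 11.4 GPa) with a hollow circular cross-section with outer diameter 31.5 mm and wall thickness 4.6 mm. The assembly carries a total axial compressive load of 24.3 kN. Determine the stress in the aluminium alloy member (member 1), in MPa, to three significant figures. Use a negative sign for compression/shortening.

-74.6 MPa

A_1 = 263.5 mm².
A_2 = 388.7 mm².
Equal strain + equilibrium ⇒ each member carries load in proportion to AE: A₁E₁ = 18790000 N, A₂E₂ = 4432000 N, ΣAE = 23220000 N.
σ₁ = P·E₁/ΣAE = -24300·71300/23220000 = -74.62 MPa.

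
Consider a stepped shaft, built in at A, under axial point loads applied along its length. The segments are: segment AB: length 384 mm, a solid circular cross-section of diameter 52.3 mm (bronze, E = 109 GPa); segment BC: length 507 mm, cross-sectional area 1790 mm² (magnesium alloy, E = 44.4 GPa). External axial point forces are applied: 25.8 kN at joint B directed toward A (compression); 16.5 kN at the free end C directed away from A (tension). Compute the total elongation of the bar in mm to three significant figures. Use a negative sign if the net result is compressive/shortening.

Internal axial forces (sectioning from the free end, tension +): N_BC = 16.5 kN, N_AB = -9.3 kN.
A_AB = 2148 mm².
δ_AB = -9300·384/(2148·109000) = -0.01525 mm
δ_BC = 16500·507/(1790·44400) = 0.1053 mm
δ = Σδ_i = 0.09001 mm.

0.0900 mm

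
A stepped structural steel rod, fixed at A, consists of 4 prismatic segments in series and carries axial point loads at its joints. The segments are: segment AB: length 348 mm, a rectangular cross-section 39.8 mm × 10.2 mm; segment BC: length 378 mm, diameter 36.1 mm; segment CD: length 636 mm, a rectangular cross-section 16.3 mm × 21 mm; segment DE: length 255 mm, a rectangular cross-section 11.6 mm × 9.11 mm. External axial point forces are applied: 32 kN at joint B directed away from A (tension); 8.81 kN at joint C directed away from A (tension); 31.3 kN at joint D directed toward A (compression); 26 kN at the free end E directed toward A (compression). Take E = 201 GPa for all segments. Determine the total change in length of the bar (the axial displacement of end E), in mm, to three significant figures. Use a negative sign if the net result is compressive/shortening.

Internal axial forces (sectioning from the free end, tension +): N_DE = -26 kN, N_CD = -57.3 kN, N_BC = -48.49 kN, N_AB = -16.49 kN.
A_AB = 406 mm².
A_BC = 1024 mm².
A_CD = 342.3 mm².
A_DE = 105.7 mm².
δ_AB = -16490·348/(406·201000) = -0.07033 mm
δ_BC = -48490·378/(1024·201000) = -0.08909 mm
δ_CD = -57300·636/(342.3·201000) = -0.5297 mm
δ_DE = -26000·255/(105.7·201000) = -0.3121 mm
δ = Σδ_i = -1.001 mm.

-1.00 mm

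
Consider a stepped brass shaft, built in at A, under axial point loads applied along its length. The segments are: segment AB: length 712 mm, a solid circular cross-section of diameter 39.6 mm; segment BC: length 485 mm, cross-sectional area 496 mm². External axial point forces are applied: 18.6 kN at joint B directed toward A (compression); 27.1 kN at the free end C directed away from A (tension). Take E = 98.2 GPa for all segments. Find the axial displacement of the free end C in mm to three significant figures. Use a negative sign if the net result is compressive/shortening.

0.320 mm

Internal axial forces (sectioning from the free end, tension +): N_BC = 27.1 kN, N_AB = 8.5 kN.
A_AB = 1232 mm².
δ_AB = 8500·712/(1232·98200) = 0.05004 mm
δ_BC = 27100·485/(496·98200) = 0.2698 mm
δ = Σδ_i = 0.3199 mm.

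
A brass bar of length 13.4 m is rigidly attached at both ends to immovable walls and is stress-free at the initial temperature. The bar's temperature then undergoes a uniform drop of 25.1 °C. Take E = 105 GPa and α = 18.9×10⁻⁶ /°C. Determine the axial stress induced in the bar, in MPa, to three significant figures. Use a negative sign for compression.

Free thermal expansion αLΔT = 18.9e-6 · 13400 · -25.1 = -6.357 mm.
The walls impose strain ε = −(-6.357)/13400 = 4.7439e-04; σ = Eε = 105000 · 4.7439e-04 = 49.81 MPa.

49.8 MPa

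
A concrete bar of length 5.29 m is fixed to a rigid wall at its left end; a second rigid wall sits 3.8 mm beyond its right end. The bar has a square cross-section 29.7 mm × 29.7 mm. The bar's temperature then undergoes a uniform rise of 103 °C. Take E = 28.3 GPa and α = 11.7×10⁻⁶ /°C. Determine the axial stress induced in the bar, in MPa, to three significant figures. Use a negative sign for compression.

-13.8 MPa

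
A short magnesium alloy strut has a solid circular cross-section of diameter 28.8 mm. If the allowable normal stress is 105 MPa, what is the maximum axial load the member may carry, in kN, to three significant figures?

68.4 kN

A = 651.4 mm².
P_max = σ_allow · A = 105 · 651.4 = 68400 N = 68.4 kN.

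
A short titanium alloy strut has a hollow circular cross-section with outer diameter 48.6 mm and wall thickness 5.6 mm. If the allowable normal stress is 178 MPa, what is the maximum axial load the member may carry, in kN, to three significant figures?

135 kN

A = 756.5 mm².
P_max = σ_allow · A = 178 · 756.5 = 134700 N = 134.7 kN.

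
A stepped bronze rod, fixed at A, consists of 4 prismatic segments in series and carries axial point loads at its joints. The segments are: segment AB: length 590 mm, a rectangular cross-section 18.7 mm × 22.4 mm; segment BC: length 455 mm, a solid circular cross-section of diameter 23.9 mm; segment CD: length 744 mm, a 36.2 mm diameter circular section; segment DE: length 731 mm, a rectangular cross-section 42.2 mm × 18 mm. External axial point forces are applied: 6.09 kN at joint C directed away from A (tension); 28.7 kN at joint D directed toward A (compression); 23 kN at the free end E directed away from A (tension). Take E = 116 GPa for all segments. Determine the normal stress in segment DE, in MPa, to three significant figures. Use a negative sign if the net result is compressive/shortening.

30.3 MPa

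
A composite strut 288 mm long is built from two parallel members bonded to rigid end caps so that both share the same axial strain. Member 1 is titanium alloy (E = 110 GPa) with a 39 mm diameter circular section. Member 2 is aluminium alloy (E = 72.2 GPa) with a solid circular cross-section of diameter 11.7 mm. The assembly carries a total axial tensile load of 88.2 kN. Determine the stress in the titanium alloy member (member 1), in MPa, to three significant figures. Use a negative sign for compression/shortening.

A_1 = 1195 mm².
A_2 = 107.5 mm².
Equal strain + equilibrium ⇒ each member carries load in proportion to AE: A₁E₁ = 131400000 N, A₂E₂ = 7762000 N, ΣAE = 139200000 N.
σ₁ = P·E₁/ΣAE = 88200·110000/139200000 = 69.71 MPa.

69.7 MPa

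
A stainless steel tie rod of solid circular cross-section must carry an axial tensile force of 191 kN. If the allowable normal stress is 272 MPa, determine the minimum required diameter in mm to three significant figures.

Required area A ≥ P/σ_allow = 191000/272 = 702.2 mm².
For a solid circular section, d ≥ √(4A/π) = 29.9 mm.

29.9 mm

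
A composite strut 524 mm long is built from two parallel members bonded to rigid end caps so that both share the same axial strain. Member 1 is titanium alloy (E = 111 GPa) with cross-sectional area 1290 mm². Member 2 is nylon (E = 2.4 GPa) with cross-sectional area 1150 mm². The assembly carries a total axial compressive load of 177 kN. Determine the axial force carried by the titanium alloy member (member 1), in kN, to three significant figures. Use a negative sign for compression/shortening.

Equal strain + equilibrium ⇒ each member carries load in proportion to AE: A₁E₁ = 143200000 N, A₂E₂ = 2760000 N, ΣAE = 146000000 N.
F₁ = P·A₁E₁/ΣAE = -177000·143200000/146000000 = -173700 N.

-174 kN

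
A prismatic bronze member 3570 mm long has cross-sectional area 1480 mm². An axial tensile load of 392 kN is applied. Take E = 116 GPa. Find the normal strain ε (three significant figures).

0.00228

σ = N/A = 264.9 MPa; ε = σ/E = 264.9/116000 = 2.283e-03.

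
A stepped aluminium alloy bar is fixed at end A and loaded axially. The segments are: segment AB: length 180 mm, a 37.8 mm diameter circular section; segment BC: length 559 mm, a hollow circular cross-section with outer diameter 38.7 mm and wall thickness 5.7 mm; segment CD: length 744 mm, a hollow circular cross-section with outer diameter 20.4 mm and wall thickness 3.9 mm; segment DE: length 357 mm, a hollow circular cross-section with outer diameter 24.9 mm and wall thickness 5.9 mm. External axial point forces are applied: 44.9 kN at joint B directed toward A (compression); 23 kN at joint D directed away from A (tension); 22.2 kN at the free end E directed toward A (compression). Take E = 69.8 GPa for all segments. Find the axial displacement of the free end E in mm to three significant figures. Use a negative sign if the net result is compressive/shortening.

-0.371 mm

Internal axial forces (sectioning from the free end, tension +): N_DE = -22.2 kN, N_CD = 0.8 kN, N_BC = 0.8 kN, N_AB = -44.1 kN.
A_AB = 1122 mm².
A_BC = 590.9 mm².
A_CD = 202.2 mm².
A_DE = 352.2 mm².
δ_AB = -44100·180/(1122·69800) = -0.1013 mm
δ_BC = 800·559/(590.9·69800) = 0.01084 mm
δ_CD = 800·744/(202.2·69800) = 0.04218 mm
δ_DE = -22200·357/(352.2·69800) = -0.3224 mm
δ = Σδ_i = -0.3707 mm.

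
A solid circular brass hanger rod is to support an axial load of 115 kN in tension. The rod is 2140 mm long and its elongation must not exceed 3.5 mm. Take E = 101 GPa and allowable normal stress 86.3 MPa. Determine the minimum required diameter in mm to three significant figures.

41.2 mm

Required area A ≥ P/σ_allow = 115000/86.3 = 1333 mm².
For a solid circular section, d ≥ √(4A/π) = 41.19 mm.
Elongation limit: A ≥ PL/(Eδ_allow) = 115000·2140/(101000·3.5) = 696.2 mm² ⇒ d ≥ 29.77 mm.
The stress limit governs.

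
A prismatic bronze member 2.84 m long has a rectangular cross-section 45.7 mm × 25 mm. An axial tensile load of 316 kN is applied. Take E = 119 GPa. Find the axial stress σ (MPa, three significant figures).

A = 1142 mm².
σ = N/A = 316000/1142 = 276.6 MPa.

277 MPa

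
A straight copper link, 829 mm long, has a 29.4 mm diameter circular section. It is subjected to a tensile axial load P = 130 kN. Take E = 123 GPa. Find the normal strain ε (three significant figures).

A = 678.9 mm².
σ = N/A = 191.5 MPa; ε = σ/E = 191.5/123000 = 1.557e-03.

0.00156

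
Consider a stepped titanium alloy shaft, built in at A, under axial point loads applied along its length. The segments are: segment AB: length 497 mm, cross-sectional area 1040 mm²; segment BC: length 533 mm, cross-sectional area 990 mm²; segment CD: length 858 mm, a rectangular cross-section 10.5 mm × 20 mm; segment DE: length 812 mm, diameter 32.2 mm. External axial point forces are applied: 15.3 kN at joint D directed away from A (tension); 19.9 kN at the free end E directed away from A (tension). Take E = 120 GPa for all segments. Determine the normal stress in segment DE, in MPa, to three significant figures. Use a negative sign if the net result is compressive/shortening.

24.4 MPa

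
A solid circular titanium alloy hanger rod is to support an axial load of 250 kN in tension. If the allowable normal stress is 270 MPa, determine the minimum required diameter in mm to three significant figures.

34.3 mm

Required area A ≥ P/σ_allow = 250000/270 = 925.9 mm².
For a solid circular section, d ≥ √(4A/π) = 34.34 mm.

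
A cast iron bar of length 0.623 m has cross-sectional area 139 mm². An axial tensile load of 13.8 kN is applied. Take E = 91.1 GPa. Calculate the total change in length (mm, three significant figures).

0.679 mm

δ_mech = NL/(AE) = 13800·623/(139·91100) = 0.6789 mm.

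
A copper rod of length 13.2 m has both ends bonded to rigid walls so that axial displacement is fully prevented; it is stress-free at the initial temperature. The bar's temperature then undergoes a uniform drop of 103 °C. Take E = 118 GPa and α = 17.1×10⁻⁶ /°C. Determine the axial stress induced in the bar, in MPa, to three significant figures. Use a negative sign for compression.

208 MPa

Free thermal expansion αLΔT = 17.1e-6 · 13200 · -103 = -23.25 mm.
The walls impose strain ε = −(-23.25)/13200 = 1.7613e-03; σ = Eε = 118000 · 1.7613e-03 = 207.8 MPa.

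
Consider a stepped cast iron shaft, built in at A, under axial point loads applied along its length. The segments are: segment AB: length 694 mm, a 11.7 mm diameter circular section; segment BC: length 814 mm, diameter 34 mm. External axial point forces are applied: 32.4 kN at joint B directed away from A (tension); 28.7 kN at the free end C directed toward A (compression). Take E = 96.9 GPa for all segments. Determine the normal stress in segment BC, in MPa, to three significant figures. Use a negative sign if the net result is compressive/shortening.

-31.6 MPa

Internal axial forces (sectioning from the free end, tension +): N_BC = -28.7 kN, N_AB = 3.7 kN.
A_BC = 907.9 mm².
σ_BC = N_BC/A_BC = -28700/907.9 = -31.61 MPa.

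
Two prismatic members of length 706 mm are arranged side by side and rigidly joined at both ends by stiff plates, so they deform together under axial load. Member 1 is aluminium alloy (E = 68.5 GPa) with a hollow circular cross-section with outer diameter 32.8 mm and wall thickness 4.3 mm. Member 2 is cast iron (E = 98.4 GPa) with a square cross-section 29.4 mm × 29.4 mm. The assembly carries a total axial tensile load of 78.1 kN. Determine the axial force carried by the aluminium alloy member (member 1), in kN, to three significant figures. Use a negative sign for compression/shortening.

A_1 = 385 mm².
A_2 = 864.4 mm².
Equal strain + equilibrium ⇒ each member carries load in proportion to AE: A₁E₁ = 26370000 N, A₂E₂ = 85050000 N, ΣAE = 111400000 N.
F₁ = P·A₁E₁/ΣAE = 78100·26370000/111400000 = 18490 N.

18.5 kN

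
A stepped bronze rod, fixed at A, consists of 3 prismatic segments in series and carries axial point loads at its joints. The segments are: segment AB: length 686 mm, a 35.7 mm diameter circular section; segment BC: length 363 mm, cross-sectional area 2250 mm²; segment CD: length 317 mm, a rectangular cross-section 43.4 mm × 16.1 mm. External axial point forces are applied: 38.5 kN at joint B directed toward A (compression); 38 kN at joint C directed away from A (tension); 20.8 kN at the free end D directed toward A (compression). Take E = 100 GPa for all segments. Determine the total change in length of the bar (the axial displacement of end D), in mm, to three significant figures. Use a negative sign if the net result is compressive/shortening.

Internal axial forces (sectioning from the free end, tension +): N_CD = -20.8 kN, N_BC = 17.2 kN, N_AB = -21.3 kN.
A_AB = 1001 mm².
A_CD = 698.7 mm².
δ_AB = -21300·686/(1001·100000) = -0.146 mm
δ_BC = 17200·363/(2250·100000) = 0.02775 mm
δ_CD = -20800·317/(698.7·100000) = -0.09436 mm
δ = Σδ_i = -0.2126 mm.

-0.213 mm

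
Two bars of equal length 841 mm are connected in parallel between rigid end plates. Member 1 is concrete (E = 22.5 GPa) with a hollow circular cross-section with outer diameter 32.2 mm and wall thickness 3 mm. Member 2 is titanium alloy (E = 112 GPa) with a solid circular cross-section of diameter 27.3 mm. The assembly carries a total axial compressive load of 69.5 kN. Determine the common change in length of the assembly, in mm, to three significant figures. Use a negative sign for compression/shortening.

-0.815 mm

A_1 = 275.2 mm².
A_2 = 585.3 mm².
Equal strain + equilibrium ⇒ each member carries load in proportion to AE: A₁E₁ = 6192000 N, A₂E₂ = 65560000 N, ΣAE = 71750000 N.
δ = PL/ΣAE = -69500·841/71750000 = -0.8146 mm.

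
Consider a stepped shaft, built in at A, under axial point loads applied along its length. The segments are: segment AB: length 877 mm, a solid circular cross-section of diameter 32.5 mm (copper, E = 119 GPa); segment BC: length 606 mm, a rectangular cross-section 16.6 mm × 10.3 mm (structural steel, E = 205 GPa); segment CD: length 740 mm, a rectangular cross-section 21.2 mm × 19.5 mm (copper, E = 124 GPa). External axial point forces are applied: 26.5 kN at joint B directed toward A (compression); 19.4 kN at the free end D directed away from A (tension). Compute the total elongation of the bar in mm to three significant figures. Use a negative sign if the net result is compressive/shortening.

Internal axial forces (sectioning from the free end, tension +): N_CD = 19.4 kN, N_BC = 19.4 kN, N_AB = -7.1 kN.
A_AB = 829.6 mm².
A_BC = 171 mm².
A_CD = 413.4 mm².
δ_AB = -7100·877/(829.6·119000) = -0.06307 mm
δ_BC = 19400·606/(171·205000) = 0.3354 mm
δ_CD = 19400·740/(413.4·124000) = 0.2801 mm
δ = Σδ_i = 0.5524 mm.

0.552 mm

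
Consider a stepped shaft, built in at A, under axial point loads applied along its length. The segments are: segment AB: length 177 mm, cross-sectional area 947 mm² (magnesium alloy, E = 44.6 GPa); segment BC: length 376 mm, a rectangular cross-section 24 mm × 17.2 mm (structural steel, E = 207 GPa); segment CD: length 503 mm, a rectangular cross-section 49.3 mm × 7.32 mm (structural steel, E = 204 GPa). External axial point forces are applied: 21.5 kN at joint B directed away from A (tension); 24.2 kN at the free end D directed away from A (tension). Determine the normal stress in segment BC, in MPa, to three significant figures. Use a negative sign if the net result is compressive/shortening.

58.6 MPa

Internal axial forces (sectioning from the free end, tension +): N_CD = 24.2 kN, N_BC = 24.2 kN, N_AB = 45.7 kN.
A_BC = 412.8 mm².
σ_BC = N_BC/A_BC = 24200/412.8 = 58.62 MPa.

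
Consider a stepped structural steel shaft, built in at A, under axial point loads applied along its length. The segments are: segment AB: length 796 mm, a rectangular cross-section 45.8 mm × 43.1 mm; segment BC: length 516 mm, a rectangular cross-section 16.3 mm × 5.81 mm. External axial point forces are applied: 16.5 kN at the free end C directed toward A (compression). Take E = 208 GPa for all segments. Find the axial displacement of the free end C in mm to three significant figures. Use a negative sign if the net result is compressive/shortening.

-0.464 mm

Internal axial forces (sectioning from the free end, tension +): N_BC = -16.5 kN, N_AB = -16.5 kN.
A_AB = 1974 mm².
A_BC = 94.7 mm².
δ_AB = -16500·796/(1974·208000) = -0.03199 mm
δ_BC = -16500·516/(94.7·208000) = -0.4322 mm
δ = Σδ_i = -0.4642 mm.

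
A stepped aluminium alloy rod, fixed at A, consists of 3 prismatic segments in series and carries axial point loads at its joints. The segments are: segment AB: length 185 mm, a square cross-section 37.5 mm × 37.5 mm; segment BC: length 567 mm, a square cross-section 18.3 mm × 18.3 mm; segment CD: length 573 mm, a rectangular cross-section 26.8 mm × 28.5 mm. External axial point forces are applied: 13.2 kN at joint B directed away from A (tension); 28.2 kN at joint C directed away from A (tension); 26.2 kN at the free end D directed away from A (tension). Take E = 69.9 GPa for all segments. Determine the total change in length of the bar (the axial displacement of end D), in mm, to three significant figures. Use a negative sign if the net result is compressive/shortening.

Internal axial forces (sectioning from the free end, tension +): N_CD = 26.2 kN, N_BC = 54.4 kN, N_AB = 67.6 kN.
A_AB = 1406 mm².
A_BC = 334.9 mm².
A_CD = 763.8 mm².
δ_AB = 67600·185/(1406·69900) = 0.1272 mm
δ_BC = 54400·567/(334.9·69900) = 1.318 mm
δ_CD = 26200·573/(763.8·69900) = 0.2812 mm
δ = Σδ_i = 1.726 mm.

1.73 mm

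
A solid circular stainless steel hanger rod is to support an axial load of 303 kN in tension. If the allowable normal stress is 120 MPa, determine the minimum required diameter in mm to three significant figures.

56.7 mm

Required area A ≥ P/σ_allow = 303000/120 = 2525 mm².
For a solid circular section, d ≥ √(4A/π) = 56.7 mm.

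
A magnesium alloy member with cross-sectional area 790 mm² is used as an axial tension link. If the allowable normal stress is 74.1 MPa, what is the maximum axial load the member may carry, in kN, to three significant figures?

P_max = σ_allow · A = 74.1 · 790 = 58540 N = 58.54 kN.

58.5 kN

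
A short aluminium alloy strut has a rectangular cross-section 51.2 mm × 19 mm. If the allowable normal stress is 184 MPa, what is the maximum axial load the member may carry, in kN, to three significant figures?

179 kN

A = 972.8 mm².
P_max = σ_allow · A = 184 · 972.8 = 179000 N = 179 kN.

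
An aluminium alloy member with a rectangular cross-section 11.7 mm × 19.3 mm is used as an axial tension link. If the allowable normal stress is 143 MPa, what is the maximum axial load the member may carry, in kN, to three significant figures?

32.3 kN

A = 225.8 mm².
P_max = σ_allow · A = 143 · 225.8 = 32290 N = 32.29 kN.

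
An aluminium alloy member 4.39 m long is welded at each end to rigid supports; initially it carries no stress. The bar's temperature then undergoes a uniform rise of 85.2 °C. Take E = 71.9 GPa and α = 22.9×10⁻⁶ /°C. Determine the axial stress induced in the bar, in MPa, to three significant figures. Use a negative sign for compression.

-140 MPa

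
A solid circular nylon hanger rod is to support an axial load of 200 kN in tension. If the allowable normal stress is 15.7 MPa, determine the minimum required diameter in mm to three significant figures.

127 mm

Required area A ≥ P/σ_allow = 200000/15.7 = 12740 mm².
For a solid circular section, d ≥ √(4A/π) = 127.4 mm.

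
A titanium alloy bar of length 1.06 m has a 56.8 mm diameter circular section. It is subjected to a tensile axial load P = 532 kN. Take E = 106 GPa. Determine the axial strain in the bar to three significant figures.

A = 2534 mm².
σ = N/A = 210 MPa; ε = σ/E = 210/106000 = 1.981e-03.

0.00198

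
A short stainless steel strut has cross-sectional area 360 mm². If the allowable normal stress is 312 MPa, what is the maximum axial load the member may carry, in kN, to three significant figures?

P_max = σ_allow · A = 312 · 360 = 112300 N = 112.3 kN.

112 kN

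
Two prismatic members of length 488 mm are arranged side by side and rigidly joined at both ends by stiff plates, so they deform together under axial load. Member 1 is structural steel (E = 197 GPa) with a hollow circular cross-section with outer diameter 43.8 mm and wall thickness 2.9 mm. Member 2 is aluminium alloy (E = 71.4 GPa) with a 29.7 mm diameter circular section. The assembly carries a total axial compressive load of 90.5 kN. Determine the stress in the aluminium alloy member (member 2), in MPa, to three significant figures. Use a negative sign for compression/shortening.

A_1 = 372.6 mm².
A_2 = 692.8 mm².
Equal strain + equilibrium ⇒ each member carries load in proportion to AE: A₁E₁ = 73410000 N, A₂E₂ = 49470000 N, ΣAE = 122900000 N.
σ₂ = P·E₂/ΣAE = -90500·71400/122900000 = -52.59 MPa.

-52.6 MPa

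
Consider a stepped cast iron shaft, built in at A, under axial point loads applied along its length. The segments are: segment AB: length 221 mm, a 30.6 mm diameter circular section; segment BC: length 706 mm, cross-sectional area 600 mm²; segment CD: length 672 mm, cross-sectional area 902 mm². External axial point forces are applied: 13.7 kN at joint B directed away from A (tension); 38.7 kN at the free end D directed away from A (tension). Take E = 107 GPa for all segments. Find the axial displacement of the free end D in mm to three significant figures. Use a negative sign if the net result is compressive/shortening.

Internal axial forces (sectioning from the free end, tension +): N_CD = 38.7 kN, N_BC = 38.7 kN, N_AB = 52.4 kN.
A_AB = 735.4 mm².
δ_AB = 52400·221/(735.4·107000) = 0.1472 mm
δ_BC = 38700·706/(600·107000) = 0.4256 mm
δ_CD = 38700·672/(902·107000) = 0.2695 mm
δ = Σδ_i = 0.8422 mm.

0.842 mm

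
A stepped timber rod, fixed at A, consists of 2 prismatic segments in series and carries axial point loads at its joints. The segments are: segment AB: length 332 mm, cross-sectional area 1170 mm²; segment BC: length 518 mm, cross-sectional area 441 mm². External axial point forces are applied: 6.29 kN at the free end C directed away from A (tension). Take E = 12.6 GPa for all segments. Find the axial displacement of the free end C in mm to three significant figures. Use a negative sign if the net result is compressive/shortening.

0.728 mm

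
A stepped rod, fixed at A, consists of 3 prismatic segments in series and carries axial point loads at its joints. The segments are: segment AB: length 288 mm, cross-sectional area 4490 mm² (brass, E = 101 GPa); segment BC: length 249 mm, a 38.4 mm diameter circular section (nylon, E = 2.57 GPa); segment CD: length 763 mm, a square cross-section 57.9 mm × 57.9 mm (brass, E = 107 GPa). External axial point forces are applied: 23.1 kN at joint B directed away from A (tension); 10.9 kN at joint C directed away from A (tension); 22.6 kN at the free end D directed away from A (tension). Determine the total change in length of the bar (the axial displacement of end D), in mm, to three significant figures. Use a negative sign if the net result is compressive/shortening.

2.89 mm

Internal axial forces (sectioning from the free end, tension +): N_CD = 22.6 kN, N_BC = 33.5 kN, N_AB = 56.6 kN.
A_BC = 1158 mm².
A_CD = 3352 mm².
δ_AB = 56600·288/(4490·101000) = 0.03595 mm
δ_BC = 33500·249/(1158·2570) = 2.803 mm
δ_CD = 22600·763/(3352·107000) = 0.04807 mm
δ = Σδ_i = 2.887 mm.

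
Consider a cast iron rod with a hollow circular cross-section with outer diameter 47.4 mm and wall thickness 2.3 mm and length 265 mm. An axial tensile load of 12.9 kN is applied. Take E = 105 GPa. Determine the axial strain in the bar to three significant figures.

3.77e-04

A = 325.9 mm².
σ = N/A = 39.59 MPa; ε = σ/E = 39.59/105000 = 3.770e-04.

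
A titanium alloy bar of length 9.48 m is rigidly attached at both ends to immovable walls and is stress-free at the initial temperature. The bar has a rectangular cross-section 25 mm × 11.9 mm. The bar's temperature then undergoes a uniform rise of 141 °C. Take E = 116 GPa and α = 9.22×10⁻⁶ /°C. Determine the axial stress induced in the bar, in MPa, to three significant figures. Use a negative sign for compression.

Free thermal expansion αLΔT = 9.22e-6 · 9480 · 141 = 12.32 mm.
The walls impose strain ε = −(12.32)/9480 = -1.3000e-03; σ = Eε = 116000 · -1.3000e-03 = -150.8 MPa.

-151 MPa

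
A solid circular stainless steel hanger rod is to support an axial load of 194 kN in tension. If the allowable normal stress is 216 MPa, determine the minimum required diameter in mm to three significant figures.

33.8 mm

Required area A ≥ P/σ_allow = 194000/216 = 898.1 mm².
For a solid circular section, d ≥ √(4A/π) = 33.82 mm.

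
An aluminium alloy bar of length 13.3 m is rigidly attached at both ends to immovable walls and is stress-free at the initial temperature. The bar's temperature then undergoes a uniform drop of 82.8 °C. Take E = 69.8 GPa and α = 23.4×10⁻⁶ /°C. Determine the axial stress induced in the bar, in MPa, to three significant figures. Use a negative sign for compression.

Free thermal expansion αLΔT = 23.4e-6 · 13300 · -82.8 = -25.77 mm.
The walls impose strain ε = −(-25.77)/13300 = 1.9375e-03; σ = Eε = 69800 · 1.9375e-03 = 135.2 MPa.

135 MPa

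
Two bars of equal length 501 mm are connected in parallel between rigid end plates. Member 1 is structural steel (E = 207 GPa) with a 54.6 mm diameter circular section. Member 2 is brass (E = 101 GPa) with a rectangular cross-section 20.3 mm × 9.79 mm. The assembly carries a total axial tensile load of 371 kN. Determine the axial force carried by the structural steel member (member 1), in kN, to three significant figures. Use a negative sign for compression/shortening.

A_1 = 2341 mm².
A_2 = 198.7 mm².
Equal strain + equilibrium ⇒ each member carries load in proportion to AE: A₁E₁ = 484700000 N, A₂E₂ = 20070000 N, ΣAE = 504700000 N.
F₁ = P·A₁E₁/ΣAE = 371000·484700000/504700000 = 356200 N.

356 kN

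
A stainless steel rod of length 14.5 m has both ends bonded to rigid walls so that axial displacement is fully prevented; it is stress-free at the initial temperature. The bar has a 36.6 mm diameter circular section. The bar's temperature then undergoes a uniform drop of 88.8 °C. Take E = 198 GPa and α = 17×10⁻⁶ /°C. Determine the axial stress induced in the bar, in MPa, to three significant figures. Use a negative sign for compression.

299 MPa

Free thermal expansion αLΔT = 17e-6 · 14500 · -88.8 = -21.89 mm.
The walls impose strain ε = −(-21.89)/14500 = 1.5096e-03; σ = Eε = 198000 · 1.5096e-03 = 298.9 MPa.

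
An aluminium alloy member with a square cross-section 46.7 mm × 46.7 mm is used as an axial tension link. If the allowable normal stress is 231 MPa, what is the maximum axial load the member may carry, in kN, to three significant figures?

504 kN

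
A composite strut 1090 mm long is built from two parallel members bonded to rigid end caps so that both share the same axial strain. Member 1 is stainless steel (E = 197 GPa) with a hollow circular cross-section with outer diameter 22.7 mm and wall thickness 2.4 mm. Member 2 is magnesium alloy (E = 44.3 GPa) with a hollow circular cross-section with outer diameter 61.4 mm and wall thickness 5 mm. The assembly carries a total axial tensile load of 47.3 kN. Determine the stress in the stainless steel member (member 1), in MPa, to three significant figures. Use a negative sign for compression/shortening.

A_1 = 153.1 mm².
A_2 = 885.9 mm².
Equal strain + equilibrium ⇒ each member carries load in proportion to AE: A₁E₁ = 30150000 N, A₂E₂ = 39250000 N, ΣAE = 69400000 N.
σ₁ = P·E₁/ΣAE = 47300·197000/69400000 = 134.3 MPa.

134 MPa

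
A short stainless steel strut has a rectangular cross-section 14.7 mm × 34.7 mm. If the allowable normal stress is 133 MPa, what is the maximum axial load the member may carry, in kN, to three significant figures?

A = 510.1 mm².
P_max = σ_allow · A = 133 · 510.1 = 67840 N = 67.84 kN.

67.8 kN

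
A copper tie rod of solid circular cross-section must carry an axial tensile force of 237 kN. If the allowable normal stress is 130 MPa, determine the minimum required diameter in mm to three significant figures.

Required area A ≥ P/σ_allow = 237000/130 = 1823 mm².
For a solid circular section, d ≥ √(4A/π) = 48.18 mm.

48.2 mm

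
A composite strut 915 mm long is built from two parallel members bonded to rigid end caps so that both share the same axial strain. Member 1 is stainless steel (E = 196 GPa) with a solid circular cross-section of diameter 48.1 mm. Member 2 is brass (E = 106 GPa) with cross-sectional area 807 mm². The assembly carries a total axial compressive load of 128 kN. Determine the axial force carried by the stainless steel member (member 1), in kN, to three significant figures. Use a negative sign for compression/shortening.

A_1 = 1817 mm².
Equal strain + equilibrium ⇒ each member carries load in proportion to AE: A₁E₁ = 356200000 N, A₂E₂ = 85540000 N, ΣAE = 441700000 N.
F₁ = P·A₁E₁/ΣAE = -128000·356200000/441700000 = -103200 N.

-103 kN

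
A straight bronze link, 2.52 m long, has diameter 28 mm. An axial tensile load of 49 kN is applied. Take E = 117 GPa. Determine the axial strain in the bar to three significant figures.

6.80e-04

A = 615.8 mm².
σ = N/A = 79.58 MPa; ε = σ/E = 79.58/117000 = 6.801e-04.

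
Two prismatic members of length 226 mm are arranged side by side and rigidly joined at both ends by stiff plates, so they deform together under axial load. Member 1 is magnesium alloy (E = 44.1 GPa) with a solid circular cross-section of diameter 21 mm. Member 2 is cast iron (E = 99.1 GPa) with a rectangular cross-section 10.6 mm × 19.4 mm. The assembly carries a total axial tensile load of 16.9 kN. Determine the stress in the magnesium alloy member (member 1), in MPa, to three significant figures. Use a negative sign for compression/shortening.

A_1 = 346.4 mm².
A_2 = 205.6 mm².
Equal strain + equilibrium ⇒ each member carries load in proportion to AE: A₁E₁ = 15270000 N, A₂E₂ = 20380000 N, ΣAE = 35650000 N.
σ₁ = P·E₁/ΣAE = 16900·44100/35650000 = 20.9 MPa.

20.9 MPa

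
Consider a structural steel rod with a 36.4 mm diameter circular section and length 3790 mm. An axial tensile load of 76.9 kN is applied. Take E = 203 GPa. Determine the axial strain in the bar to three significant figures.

3.64e-04

A = 1041 mm².
σ = N/A = 73.9 MPa; ε = σ/E = 73.9/203000 = 3.640e-04.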